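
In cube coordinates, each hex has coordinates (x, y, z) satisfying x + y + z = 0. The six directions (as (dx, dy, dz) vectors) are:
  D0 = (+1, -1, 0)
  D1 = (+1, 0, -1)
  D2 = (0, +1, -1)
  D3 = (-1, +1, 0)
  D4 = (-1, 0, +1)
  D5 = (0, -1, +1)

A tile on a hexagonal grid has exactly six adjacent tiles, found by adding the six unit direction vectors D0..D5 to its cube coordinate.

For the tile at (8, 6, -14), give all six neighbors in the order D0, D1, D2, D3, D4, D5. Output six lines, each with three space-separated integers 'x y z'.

Answer: 9 5 -14
9 6 -15
8 7 -15
7 7 -14
7 6 -13
8 5 -13

Derivation:
Center: (8, 6, -14). Add each direction:
  D0: (8, 6, -14) + (1, -1, 0) = (9, 5, -14)
  D1: (8, 6, -14) + (1, 0, -1) = (9, 6, -15)
  D2: (8, 6, -14) + (0, 1, -1) = (8, 7, -15)
  D3: (8, 6, -14) + (-1, 1, 0) = (7, 7, -14)
  D4: (8, 6, -14) + (-1, 0, 1) = (7, 6, -13)
  D5: (8, 6, -14) + (0, -1, 1) = (8, 5, -13)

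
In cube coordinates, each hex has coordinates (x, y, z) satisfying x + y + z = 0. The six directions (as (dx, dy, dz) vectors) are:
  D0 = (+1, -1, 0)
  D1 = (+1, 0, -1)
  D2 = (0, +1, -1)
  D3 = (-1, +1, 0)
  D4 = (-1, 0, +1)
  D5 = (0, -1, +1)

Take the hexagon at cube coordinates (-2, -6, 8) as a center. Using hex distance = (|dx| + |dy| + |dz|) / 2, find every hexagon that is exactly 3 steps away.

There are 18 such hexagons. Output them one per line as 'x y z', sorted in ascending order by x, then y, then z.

Walk ring at distance 3 from (-2, -6, 8):
Start at center + D4*3 = (-5, -6, 11)
  hex 0: (-5, -6, 11)
  hex 1: (-4, -7, 11)
  hex 2: (-3, -8, 11)
  hex 3: (-2, -9, 11)
  hex 4: (-1, -9, 10)
  hex 5: (0, -9, 9)
  hex 6: (1, -9, 8)
  hex 7: (1, -8, 7)
  hex 8: (1, -7, 6)
  hex 9: (1, -6, 5)
  hex 10: (0, -5, 5)
  hex 11: (-1, -4, 5)
  hex 12: (-2, -3, 5)
  hex 13: (-3, -3, 6)
  hex 14: (-4, -3, 7)
  hex 15: (-5, -3, 8)
  hex 16: (-5, -4, 9)
  hex 17: (-5, -5, 10)
Sorted: 18 hexes.

Answer: -5 -6 11
-5 -5 10
-5 -4 9
-5 -3 8
-4 -7 11
-4 -3 7
-3 -8 11
-3 -3 6
-2 -9 11
-2 -3 5
-1 -9 10
-1 -4 5
0 -9 9
0 -5 5
1 -9 8
1 -8 7
1 -7 6
1 -6 5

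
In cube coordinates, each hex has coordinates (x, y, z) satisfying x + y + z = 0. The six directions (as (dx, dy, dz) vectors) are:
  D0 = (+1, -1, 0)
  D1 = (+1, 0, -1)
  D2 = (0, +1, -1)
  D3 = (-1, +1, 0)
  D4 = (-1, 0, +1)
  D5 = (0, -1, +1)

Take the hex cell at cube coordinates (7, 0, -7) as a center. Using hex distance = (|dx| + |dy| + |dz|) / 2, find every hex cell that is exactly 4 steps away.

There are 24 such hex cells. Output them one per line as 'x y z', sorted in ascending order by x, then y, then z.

Walk ring at distance 4 from (7, 0, -7):
Start at center + D4*4 = (3, 0, -3)
  hex 0: (3, 0, -3)
  hex 1: (4, -1, -3)
  hex 2: (5, -2, -3)
  hex 3: (6, -3, -3)
  hex 4: (7, -4, -3)
  hex 5: (8, -4, -4)
  hex 6: (9, -4, -5)
  hex 7: (10, -4, -6)
  hex 8: (11, -4, -7)
  hex 9: (11, -3, -8)
  hex 10: (11, -2, -9)
  hex 11: (11, -1, -10)
  hex 12: (11, 0, -11)
  hex 13: (10, 1, -11)
  hex 14: (9, 2, -11)
  hex 15: (8, 3, -11)
  hex 16: (7, 4, -11)
  hex 17: (6, 4, -10)
  hex 18: (5, 4, -9)
  hex 19: (4, 4, -8)
  hex 20: (3, 4, -7)
  hex 21: (3, 3, -6)
  hex 22: (3, 2, -5)
  hex 23: (3, 1, -4)
Sorted: 24 hexes.

Answer: 3 0 -3
3 1 -4
3 2 -5
3 3 -6
3 4 -7
4 -1 -3
4 4 -8
5 -2 -3
5 4 -9
6 -3 -3
6 4 -10
7 -4 -3
7 4 -11
8 -4 -4
8 3 -11
9 -4 -5
9 2 -11
10 -4 -6
10 1 -11
11 -4 -7
11 -3 -8
11 -2 -9
11 -1 -10
11 0 -11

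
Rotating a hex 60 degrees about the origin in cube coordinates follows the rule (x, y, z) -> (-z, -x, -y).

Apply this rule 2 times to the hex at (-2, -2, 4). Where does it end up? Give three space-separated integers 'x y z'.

Answer: -2 4 -2

Derivation:
Start: (-2, -2, 4)
Step 1: (-2, -2, 4) -> (-(4), -(-2), -(-2)) = (-4, 2, 2)
Step 2: (-4, 2, 2) -> (-(2), -(-4), -(2)) = (-2, 4, -2)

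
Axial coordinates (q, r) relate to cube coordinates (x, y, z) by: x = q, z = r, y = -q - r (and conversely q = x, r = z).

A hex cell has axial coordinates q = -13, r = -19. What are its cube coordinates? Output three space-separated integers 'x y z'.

Answer: -13 32 -19

Derivation:
x = q = -13
z = r = -19
y = -x - z = -(-13) - (-19) = 32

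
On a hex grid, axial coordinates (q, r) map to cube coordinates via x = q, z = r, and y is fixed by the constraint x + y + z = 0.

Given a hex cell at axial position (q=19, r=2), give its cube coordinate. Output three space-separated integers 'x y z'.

x = q = 19
z = r = 2
y = -x - z = -(19) - (2) = -21

Answer: 19 -21 2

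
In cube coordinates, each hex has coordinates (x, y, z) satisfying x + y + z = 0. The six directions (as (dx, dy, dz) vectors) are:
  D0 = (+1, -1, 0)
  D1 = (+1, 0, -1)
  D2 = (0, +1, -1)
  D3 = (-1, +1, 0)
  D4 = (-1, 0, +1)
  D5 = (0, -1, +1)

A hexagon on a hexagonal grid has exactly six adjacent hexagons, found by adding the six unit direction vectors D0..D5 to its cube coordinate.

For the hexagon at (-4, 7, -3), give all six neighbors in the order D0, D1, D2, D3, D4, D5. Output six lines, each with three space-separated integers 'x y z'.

Center: (-4, 7, -3). Add each direction:
  D0: (-4, 7, -3) + (1, -1, 0) = (-3, 6, -3)
  D1: (-4, 7, -3) + (1, 0, -1) = (-3, 7, -4)
  D2: (-4, 7, -3) + (0, 1, -1) = (-4, 8, -4)
  D3: (-4, 7, -3) + (-1, 1, 0) = (-5, 8, -3)
  D4: (-4, 7, -3) + (-1, 0, 1) = (-5, 7, -2)
  D5: (-4, 7, -3) + (0, -1, 1) = (-4, 6, -2)

Answer: -3 6 -3
-3 7 -4
-4 8 -4
-5 8 -3
-5 7 -2
-4 6 -2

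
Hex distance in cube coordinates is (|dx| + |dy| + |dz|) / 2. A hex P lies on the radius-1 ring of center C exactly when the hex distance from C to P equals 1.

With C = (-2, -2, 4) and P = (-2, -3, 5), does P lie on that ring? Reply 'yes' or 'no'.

|px - cx| = |-2 - (-2)| = 0
|py - cy| = |-3 - (-2)| = 1
|pz - cz| = |5 - 4| = 1
distance = (0+1+1)/2 = 2/2 = 1
radius = 1; distance == radius -> yes

Answer: yes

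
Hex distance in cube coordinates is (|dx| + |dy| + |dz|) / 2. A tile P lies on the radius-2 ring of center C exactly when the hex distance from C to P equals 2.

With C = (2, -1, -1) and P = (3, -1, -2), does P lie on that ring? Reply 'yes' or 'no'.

Answer: no

Derivation:
|px - cx| = |3 - 2| = 1
|py - cy| = |-1 - (-1)| = 0
|pz - cz| = |-2 - (-1)| = 1
distance = (1+0+1)/2 = 2/2 = 1
radius = 2; distance != radius -> no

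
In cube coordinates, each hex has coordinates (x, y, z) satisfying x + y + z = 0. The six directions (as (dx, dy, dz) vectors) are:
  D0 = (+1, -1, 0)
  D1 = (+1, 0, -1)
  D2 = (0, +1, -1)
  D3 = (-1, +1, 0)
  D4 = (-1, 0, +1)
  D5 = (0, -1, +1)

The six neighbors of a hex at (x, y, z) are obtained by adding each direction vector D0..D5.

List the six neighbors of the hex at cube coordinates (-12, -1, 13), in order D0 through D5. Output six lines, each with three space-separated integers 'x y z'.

Answer: -11 -2 13
-11 -1 12
-12 0 12
-13 0 13
-13 -1 14
-12 -2 14

Derivation:
Center: (-12, -1, 13). Add each direction:
  D0: (-12, -1, 13) + (1, -1, 0) = (-11, -2, 13)
  D1: (-12, -1, 13) + (1, 0, -1) = (-11, -1, 12)
  D2: (-12, -1, 13) + (0, 1, -1) = (-12, 0, 12)
  D3: (-12, -1, 13) + (-1, 1, 0) = (-13, 0, 13)
  D4: (-12, -1, 13) + (-1, 0, 1) = (-13, -1, 14)
  D5: (-12, -1, 13) + (0, -1, 1) = (-12, -2, 14)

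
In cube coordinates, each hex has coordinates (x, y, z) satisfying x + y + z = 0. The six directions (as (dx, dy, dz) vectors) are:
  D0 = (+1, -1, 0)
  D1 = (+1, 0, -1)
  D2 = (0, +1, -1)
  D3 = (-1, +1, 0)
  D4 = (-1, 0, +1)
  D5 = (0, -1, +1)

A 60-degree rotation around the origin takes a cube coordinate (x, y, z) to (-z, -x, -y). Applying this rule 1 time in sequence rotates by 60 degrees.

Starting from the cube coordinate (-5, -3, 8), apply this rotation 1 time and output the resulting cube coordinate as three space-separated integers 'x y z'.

Start: (-5, -3, 8)
Step 1: (-5, -3, 8) -> (-(8), -(-5), -(-3)) = (-8, 5, 3)

Answer: -8 5 3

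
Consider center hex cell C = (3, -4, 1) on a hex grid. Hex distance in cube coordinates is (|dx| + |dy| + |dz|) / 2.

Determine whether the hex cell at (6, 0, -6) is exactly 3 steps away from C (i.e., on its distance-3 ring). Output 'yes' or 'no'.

|px - cx| = |6 - 3| = 3
|py - cy| = |0 - (-4)| = 4
|pz - cz| = |-6 - 1| = 7
distance = (3+4+7)/2 = 14/2 = 7
radius = 3; distance != radius -> no

Answer: no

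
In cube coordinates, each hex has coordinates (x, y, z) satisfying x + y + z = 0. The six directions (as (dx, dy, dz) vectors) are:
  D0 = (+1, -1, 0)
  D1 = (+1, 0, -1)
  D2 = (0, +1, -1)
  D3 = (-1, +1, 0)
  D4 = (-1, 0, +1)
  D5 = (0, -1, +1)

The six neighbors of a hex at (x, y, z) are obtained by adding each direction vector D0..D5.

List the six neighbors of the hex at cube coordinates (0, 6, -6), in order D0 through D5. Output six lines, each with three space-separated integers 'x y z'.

Answer: 1 5 -6
1 6 -7
0 7 -7
-1 7 -6
-1 6 -5
0 5 -5

Derivation:
Center: (0, 6, -6). Add each direction:
  D0: (0, 6, -6) + (1, -1, 0) = (1, 5, -6)
  D1: (0, 6, -6) + (1, 0, -1) = (1, 6, -7)
  D2: (0, 6, -6) + (0, 1, -1) = (0, 7, -7)
  D3: (0, 6, -6) + (-1, 1, 0) = (-1, 7, -6)
  D4: (0, 6, -6) + (-1, 0, 1) = (-1, 6, -5)
  D5: (0, 6, -6) + (0, -1, 1) = (0, 5, -5)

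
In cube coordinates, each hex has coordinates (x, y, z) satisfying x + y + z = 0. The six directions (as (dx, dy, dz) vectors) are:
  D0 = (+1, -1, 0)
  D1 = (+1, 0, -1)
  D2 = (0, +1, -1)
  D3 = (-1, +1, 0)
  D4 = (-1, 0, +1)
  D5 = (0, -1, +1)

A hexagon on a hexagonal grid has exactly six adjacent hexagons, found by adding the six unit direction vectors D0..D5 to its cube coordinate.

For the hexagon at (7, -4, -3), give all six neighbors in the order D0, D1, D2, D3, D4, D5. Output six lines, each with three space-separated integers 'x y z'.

Answer: 8 -5 -3
8 -4 -4
7 -3 -4
6 -3 -3
6 -4 -2
7 -5 -2

Derivation:
Center: (7, -4, -3). Add each direction:
  D0: (7, -4, -3) + (1, -1, 0) = (8, -5, -3)
  D1: (7, -4, -3) + (1, 0, -1) = (8, -4, -4)
  D2: (7, -4, -3) + (0, 1, -1) = (7, -3, -4)
  D3: (7, -4, -3) + (-1, 1, 0) = (6, -3, -3)
  D4: (7, -4, -3) + (-1, 0, 1) = (6, -4, -2)
  D5: (7, -4, -3) + (0, -1, 1) = (7, -5, -2)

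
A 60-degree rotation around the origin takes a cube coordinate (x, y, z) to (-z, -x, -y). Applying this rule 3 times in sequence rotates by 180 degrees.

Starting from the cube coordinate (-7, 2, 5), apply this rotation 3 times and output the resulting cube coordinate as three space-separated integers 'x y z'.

Start: (-7, 2, 5)
Step 1: (-7, 2, 5) -> (-(5), -(-7), -(2)) = (-5, 7, -2)
Step 2: (-5, 7, -2) -> (-(-2), -(-5), -(7)) = (2, 5, -7)
Step 3: (2, 5, -7) -> (-(-7), -(2), -(5)) = (7, -2, -5)

Answer: 7 -2 -5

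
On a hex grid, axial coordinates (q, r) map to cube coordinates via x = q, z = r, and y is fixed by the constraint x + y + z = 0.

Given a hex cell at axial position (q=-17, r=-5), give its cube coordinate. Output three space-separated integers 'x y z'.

Answer: -17 22 -5

Derivation:
x = q = -17
z = r = -5
y = -x - z = -(-17) - (-5) = 22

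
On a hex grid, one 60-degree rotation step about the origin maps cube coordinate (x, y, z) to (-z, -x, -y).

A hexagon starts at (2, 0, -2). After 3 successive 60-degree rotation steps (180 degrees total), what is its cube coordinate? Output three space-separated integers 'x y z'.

Answer: -2 0 2

Derivation:
Start: (2, 0, -2)
Step 1: (2, 0, -2) -> (-(-2), -(2), -(0)) = (2, -2, 0)
Step 2: (2, -2, 0) -> (-(0), -(2), -(-2)) = (0, -2, 2)
Step 3: (0, -2, 2) -> (-(2), -(0), -(-2)) = (-2, 0, 2)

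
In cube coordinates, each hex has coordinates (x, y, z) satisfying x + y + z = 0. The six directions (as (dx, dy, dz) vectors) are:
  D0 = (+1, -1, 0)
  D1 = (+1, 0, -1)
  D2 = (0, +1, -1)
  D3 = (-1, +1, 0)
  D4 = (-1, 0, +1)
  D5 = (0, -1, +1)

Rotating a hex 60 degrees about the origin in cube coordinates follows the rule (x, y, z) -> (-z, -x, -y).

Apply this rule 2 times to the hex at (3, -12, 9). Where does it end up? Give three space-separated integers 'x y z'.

Answer: -12 9 3

Derivation:
Start: (3, -12, 9)
Step 1: (3, -12, 9) -> (-(9), -(3), -(-12)) = (-9, -3, 12)
Step 2: (-9, -3, 12) -> (-(12), -(-9), -(-3)) = (-12, 9, 3)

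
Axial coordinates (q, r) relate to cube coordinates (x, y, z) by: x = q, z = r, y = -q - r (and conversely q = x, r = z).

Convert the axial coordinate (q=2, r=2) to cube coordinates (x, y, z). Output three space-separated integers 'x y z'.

Answer: 2 -4 2

Derivation:
x = q = 2
z = r = 2
y = -x - z = -(2) - (2) = -4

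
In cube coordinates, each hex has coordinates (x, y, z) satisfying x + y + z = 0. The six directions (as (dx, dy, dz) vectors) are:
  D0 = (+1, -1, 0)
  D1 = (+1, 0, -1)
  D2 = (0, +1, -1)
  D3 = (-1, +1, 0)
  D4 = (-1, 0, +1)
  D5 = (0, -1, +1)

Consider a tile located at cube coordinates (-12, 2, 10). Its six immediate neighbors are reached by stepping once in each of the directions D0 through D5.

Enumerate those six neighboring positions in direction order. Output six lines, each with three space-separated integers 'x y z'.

Center: (-12, 2, 10). Add each direction:
  D0: (-12, 2, 10) + (1, -1, 0) = (-11, 1, 10)
  D1: (-12, 2, 10) + (1, 0, -1) = (-11, 2, 9)
  D2: (-12, 2, 10) + (0, 1, -1) = (-12, 3, 9)
  D3: (-12, 2, 10) + (-1, 1, 0) = (-13, 3, 10)
  D4: (-12, 2, 10) + (-1, 0, 1) = (-13, 2, 11)
  D5: (-12, 2, 10) + (0, -1, 1) = (-12, 1, 11)

Answer: -11 1 10
-11 2 9
-12 3 9
-13 3 10
-13 2 11
-12 1 11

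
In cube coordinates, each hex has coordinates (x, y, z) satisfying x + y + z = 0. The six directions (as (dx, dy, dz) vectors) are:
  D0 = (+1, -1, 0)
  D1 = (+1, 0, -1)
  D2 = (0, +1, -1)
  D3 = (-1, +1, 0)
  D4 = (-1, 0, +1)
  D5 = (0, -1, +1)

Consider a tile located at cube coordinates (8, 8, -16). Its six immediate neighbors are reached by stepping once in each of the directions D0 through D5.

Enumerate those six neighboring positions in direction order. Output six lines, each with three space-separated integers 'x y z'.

Center: (8, 8, -16). Add each direction:
  D0: (8, 8, -16) + (1, -1, 0) = (9, 7, -16)
  D1: (8, 8, -16) + (1, 0, -1) = (9, 8, -17)
  D2: (8, 8, -16) + (0, 1, -1) = (8, 9, -17)
  D3: (8, 8, -16) + (-1, 1, 0) = (7, 9, -16)
  D4: (8, 8, -16) + (-1, 0, 1) = (7, 8, -15)
  D5: (8, 8, -16) + (0, -1, 1) = (8, 7, -15)

Answer: 9 7 -16
9 8 -17
8 9 -17
7 9 -16
7 8 -15
8 7 -15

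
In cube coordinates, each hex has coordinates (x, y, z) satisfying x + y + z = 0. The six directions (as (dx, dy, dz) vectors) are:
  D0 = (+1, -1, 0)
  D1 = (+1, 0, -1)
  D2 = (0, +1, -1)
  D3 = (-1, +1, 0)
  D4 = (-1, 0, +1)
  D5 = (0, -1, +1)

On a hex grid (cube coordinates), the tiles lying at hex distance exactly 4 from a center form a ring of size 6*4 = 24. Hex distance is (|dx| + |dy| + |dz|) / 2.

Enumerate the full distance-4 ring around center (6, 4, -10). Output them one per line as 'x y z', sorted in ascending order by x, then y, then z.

Answer: 2 4 -6
2 5 -7
2 6 -8
2 7 -9
2 8 -10
3 3 -6
3 8 -11
4 2 -6
4 8 -12
5 1 -6
5 8 -13
6 0 -6
6 8 -14
7 0 -7
7 7 -14
8 0 -8
8 6 -14
9 0 -9
9 5 -14
10 0 -10
10 1 -11
10 2 -12
10 3 -13
10 4 -14

Derivation:
Walk ring at distance 4 from (6, 4, -10):
Start at center + D4*4 = (2, 4, -6)
  hex 0: (2, 4, -6)
  hex 1: (3, 3, -6)
  hex 2: (4, 2, -6)
  hex 3: (5, 1, -6)
  hex 4: (6, 0, -6)
  hex 5: (7, 0, -7)
  hex 6: (8, 0, -8)
  hex 7: (9, 0, -9)
  hex 8: (10, 0, -10)
  hex 9: (10, 1, -11)
  hex 10: (10, 2, -12)
  hex 11: (10, 3, -13)
  hex 12: (10, 4, -14)
  hex 13: (9, 5, -14)
  hex 14: (8, 6, -14)
  hex 15: (7, 7, -14)
  hex 16: (6, 8, -14)
  hex 17: (5, 8, -13)
  hex 18: (4, 8, -12)
  hex 19: (3, 8, -11)
  hex 20: (2, 8, -10)
  hex 21: (2, 7, -9)
  hex 22: (2, 6, -8)
  hex 23: (2, 5, -7)
Sorted: 24 hexes.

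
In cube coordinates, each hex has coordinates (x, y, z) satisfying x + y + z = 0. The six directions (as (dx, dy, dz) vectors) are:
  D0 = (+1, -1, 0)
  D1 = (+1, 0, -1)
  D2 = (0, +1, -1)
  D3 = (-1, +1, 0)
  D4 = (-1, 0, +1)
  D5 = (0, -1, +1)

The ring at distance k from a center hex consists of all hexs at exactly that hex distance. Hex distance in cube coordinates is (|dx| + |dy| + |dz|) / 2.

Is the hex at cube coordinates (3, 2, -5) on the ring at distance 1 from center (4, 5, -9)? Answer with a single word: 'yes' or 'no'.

Answer: no

Derivation:
|px - cx| = |3 - 4| = 1
|py - cy| = |2 - 5| = 3
|pz - cz| = |-5 - (-9)| = 4
distance = (1+3+4)/2 = 8/2 = 4
radius = 1; distance != radius -> no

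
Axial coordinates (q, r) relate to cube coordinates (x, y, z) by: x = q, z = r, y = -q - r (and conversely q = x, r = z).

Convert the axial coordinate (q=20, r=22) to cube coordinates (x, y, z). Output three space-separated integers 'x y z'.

Answer: 20 -42 22

Derivation:
x = q = 20
z = r = 22
y = -x - z = -(20) - (22) = -42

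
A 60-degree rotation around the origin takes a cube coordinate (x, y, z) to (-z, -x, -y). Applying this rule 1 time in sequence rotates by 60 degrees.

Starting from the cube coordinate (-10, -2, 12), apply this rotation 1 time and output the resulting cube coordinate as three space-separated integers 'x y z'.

Start: (-10, -2, 12)
Step 1: (-10, -2, 12) -> (-(12), -(-10), -(-2)) = (-12, 10, 2)

Answer: -12 10 2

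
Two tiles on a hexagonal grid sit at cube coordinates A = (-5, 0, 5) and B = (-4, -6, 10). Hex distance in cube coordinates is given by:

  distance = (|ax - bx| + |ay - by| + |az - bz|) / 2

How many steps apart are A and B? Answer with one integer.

Answer: 6

Derivation:
|ax - bx| = |-5 - (-4)| = 1
|ay - by| = |0 - (-6)| = 6
|az - bz| = |5 - 10| = 5
distance = (1 + 6 + 5) / 2 = 12 / 2 = 6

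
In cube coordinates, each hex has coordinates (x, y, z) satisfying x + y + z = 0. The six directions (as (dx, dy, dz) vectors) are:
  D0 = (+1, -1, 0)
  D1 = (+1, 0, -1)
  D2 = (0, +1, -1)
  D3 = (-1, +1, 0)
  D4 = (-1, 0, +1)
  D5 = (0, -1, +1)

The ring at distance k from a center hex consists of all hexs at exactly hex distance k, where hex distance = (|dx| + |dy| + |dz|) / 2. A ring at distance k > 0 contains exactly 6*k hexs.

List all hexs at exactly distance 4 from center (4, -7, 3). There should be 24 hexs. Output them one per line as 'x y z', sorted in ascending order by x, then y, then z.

Answer: 0 -7 7
0 -6 6
0 -5 5
0 -4 4
0 -3 3
1 -8 7
1 -3 2
2 -9 7
2 -3 1
3 -10 7
3 -3 0
4 -11 7
4 -3 -1
5 -11 6
5 -4 -1
6 -11 5
6 -5 -1
7 -11 4
7 -6 -1
8 -11 3
8 -10 2
8 -9 1
8 -8 0
8 -7 -1

Derivation:
Walk ring at distance 4 from (4, -7, 3):
Start at center + D4*4 = (0, -7, 7)
  hex 0: (0, -7, 7)
  hex 1: (1, -8, 7)
  hex 2: (2, -9, 7)
  hex 3: (3, -10, 7)
  hex 4: (4, -11, 7)
  hex 5: (5, -11, 6)
  hex 6: (6, -11, 5)
  hex 7: (7, -11, 4)
  hex 8: (8, -11, 3)
  hex 9: (8, -10, 2)
  hex 10: (8, -9, 1)
  hex 11: (8, -8, 0)
  hex 12: (8, -7, -1)
  hex 13: (7, -6, -1)
  hex 14: (6, -5, -1)
  hex 15: (5, -4, -1)
  hex 16: (4, -3, -1)
  hex 17: (3, -3, 0)
  hex 18: (2, -3, 1)
  hex 19: (1, -3, 2)
  hex 20: (0, -3, 3)
  hex 21: (0, -4, 4)
  hex 22: (0, -5, 5)
  hex 23: (0, -6, 6)
Sorted: 24 hexes.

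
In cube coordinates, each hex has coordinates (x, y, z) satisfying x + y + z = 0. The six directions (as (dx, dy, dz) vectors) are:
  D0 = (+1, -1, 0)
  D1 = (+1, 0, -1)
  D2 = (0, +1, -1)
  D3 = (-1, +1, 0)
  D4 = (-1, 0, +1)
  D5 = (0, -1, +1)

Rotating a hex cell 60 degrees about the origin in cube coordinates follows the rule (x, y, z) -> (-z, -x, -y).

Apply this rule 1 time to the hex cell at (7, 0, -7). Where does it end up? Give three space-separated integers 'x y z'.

Answer: 7 -7 0

Derivation:
Start: (7, 0, -7)
Step 1: (7, 0, -7) -> (-(-7), -(7), -(0)) = (7, -7, 0)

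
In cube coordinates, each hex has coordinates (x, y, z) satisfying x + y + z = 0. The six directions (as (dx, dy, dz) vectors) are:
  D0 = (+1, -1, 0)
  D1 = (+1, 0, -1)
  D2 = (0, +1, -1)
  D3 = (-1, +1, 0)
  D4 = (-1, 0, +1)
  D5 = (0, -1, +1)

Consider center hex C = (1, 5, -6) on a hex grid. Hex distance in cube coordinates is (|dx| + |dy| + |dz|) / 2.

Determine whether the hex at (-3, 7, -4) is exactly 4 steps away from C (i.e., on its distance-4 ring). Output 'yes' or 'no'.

|px - cx| = |-3 - 1| = 4
|py - cy| = |7 - 5| = 2
|pz - cz| = |-4 - (-6)| = 2
distance = (4+2+2)/2 = 8/2 = 4
radius = 4; distance == radius -> yes

Answer: yes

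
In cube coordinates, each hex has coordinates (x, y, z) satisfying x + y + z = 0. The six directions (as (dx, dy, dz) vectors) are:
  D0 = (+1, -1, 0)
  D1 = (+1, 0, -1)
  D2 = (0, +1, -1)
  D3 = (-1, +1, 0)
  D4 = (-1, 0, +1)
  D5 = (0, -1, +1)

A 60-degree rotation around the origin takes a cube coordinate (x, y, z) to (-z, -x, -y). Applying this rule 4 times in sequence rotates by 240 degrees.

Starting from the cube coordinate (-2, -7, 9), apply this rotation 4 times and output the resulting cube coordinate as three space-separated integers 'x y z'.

Start: (-2, -7, 9)
Step 1: (-2, -7, 9) -> (-(9), -(-2), -(-7)) = (-9, 2, 7)
Step 2: (-9, 2, 7) -> (-(7), -(-9), -(2)) = (-7, 9, -2)
Step 3: (-7, 9, -2) -> (-(-2), -(-7), -(9)) = (2, 7, -9)
Step 4: (2, 7, -9) -> (-(-9), -(2), -(7)) = (9, -2, -7)

Answer: 9 -2 -7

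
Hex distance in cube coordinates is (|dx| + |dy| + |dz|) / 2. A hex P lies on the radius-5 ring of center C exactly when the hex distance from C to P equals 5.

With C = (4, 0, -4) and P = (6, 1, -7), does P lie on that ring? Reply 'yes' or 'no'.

|px - cx| = |6 - 4| = 2
|py - cy| = |1 - 0| = 1
|pz - cz| = |-7 - (-4)| = 3
distance = (2+1+3)/2 = 6/2 = 3
radius = 5; distance != radius -> no

Answer: no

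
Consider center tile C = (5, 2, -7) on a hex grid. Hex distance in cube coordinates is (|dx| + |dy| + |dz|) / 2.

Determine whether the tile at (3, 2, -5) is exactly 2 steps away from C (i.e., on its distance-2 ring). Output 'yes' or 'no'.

Answer: yes

Derivation:
|px - cx| = |3 - 5| = 2
|py - cy| = |2 - 2| = 0
|pz - cz| = |-5 - (-7)| = 2
distance = (2+0+2)/2 = 4/2 = 2
radius = 2; distance == radius -> yes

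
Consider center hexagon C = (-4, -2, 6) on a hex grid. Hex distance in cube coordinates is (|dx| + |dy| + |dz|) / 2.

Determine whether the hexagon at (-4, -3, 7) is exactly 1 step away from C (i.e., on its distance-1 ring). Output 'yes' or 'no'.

|px - cx| = |-4 - (-4)| = 0
|py - cy| = |-3 - (-2)| = 1
|pz - cz| = |7 - 6| = 1
distance = (0+1+1)/2 = 2/2 = 1
radius = 1; distance == radius -> yes

Answer: yes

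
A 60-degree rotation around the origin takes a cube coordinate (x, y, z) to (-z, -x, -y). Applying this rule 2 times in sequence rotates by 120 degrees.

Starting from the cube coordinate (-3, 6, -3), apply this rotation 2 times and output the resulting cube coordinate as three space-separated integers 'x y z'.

Start: (-3, 6, -3)
Step 1: (-3, 6, -3) -> (-(-3), -(-3), -(6)) = (3, 3, -6)
Step 2: (3, 3, -6) -> (-(-6), -(3), -(3)) = (6, -3, -3)

Answer: 6 -3 -3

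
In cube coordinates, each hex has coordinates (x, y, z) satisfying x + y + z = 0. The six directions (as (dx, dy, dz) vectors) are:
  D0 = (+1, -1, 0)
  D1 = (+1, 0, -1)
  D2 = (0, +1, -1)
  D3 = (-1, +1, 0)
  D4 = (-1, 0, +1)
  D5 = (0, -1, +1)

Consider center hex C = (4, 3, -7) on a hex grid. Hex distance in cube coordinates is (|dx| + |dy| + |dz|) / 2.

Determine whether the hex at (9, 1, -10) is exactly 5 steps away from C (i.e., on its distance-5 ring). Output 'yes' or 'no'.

Answer: yes

Derivation:
|px - cx| = |9 - 4| = 5
|py - cy| = |1 - 3| = 2
|pz - cz| = |-10 - (-7)| = 3
distance = (5+2+3)/2 = 10/2 = 5
radius = 5; distance == radius -> yes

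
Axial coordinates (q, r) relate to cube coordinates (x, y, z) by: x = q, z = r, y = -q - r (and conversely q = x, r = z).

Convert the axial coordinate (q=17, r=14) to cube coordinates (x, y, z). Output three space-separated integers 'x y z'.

x = q = 17
z = r = 14
y = -x - z = -(17) - (14) = -31

Answer: 17 -31 14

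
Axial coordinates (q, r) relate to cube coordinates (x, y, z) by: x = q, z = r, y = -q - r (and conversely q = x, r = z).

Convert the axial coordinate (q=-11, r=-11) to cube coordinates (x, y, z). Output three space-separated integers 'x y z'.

Answer: -11 22 -11

Derivation:
x = q = -11
z = r = -11
y = -x - z = -(-11) - (-11) = 22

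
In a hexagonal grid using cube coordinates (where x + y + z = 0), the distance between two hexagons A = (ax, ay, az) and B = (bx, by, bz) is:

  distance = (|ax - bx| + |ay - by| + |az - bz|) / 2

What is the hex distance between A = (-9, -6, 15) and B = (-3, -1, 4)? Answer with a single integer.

Answer: 11

Derivation:
|ax - bx| = |-9 - (-3)| = 6
|ay - by| = |-6 - (-1)| = 5
|az - bz| = |15 - 4| = 11
distance = (6 + 5 + 11) / 2 = 22 / 2 = 11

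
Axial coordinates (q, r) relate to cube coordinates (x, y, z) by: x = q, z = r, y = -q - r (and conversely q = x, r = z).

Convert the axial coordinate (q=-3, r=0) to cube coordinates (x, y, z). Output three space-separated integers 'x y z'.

Answer: -3 3 0

Derivation:
x = q = -3
z = r = 0
y = -x - z = -(-3) - (0) = 3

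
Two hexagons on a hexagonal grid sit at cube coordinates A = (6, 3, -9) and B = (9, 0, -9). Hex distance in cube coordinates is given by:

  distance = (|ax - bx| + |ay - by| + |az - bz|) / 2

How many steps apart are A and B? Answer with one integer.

Answer: 3

Derivation:
|ax - bx| = |6 - 9| = 3
|ay - by| = |3 - 0| = 3
|az - bz| = |-9 - (-9)| = 0
distance = (3 + 3 + 0) / 2 = 6 / 2 = 3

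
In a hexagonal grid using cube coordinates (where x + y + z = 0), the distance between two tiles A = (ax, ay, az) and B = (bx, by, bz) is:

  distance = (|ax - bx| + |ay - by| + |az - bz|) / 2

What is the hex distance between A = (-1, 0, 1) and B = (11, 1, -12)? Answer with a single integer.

|ax - bx| = |-1 - 11| = 12
|ay - by| = |0 - 1| = 1
|az - bz| = |1 - (-12)| = 13
distance = (12 + 1 + 13) / 2 = 26 / 2 = 13

Answer: 13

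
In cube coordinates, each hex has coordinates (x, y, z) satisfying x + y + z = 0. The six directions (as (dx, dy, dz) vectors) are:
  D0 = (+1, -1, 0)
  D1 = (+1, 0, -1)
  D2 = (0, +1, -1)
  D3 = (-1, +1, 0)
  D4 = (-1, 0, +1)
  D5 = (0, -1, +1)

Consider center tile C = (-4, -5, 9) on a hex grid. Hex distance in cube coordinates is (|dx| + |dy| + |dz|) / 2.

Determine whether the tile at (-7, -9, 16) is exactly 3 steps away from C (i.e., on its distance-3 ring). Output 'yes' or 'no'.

|px - cx| = |-7 - (-4)| = 3
|py - cy| = |-9 - (-5)| = 4
|pz - cz| = |16 - 9| = 7
distance = (3+4+7)/2 = 14/2 = 7
radius = 3; distance != radius -> no

Answer: no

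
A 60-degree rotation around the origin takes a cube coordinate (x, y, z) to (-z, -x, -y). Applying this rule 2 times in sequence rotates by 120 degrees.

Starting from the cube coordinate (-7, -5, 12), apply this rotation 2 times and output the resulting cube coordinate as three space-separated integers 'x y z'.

Answer: -5 12 -7

Derivation:
Start: (-7, -5, 12)
Step 1: (-7, -5, 12) -> (-(12), -(-7), -(-5)) = (-12, 7, 5)
Step 2: (-12, 7, 5) -> (-(5), -(-12), -(7)) = (-5, 12, -7)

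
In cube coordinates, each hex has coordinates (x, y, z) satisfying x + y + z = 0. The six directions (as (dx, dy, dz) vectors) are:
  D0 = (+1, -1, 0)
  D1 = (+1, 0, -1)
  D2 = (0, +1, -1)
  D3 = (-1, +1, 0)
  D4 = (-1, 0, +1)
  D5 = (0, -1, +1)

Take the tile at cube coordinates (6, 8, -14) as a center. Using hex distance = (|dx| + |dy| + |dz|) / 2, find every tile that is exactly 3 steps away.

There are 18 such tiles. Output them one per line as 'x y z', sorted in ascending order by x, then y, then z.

Answer: 3 8 -11
3 9 -12
3 10 -13
3 11 -14
4 7 -11
4 11 -15
5 6 -11
5 11 -16
6 5 -11
6 11 -17
7 5 -12
7 10 -17
8 5 -13
8 9 -17
9 5 -14
9 6 -15
9 7 -16
9 8 -17

Derivation:
Walk ring at distance 3 from (6, 8, -14):
Start at center + D4*3 = (3, 8, -11)
  hex 0: (3, 8, -11)
  hex 1: (4, 7, -11)
  hex 2: (5, 6, -11)
  hex 3: (6, 5, -11)
  hex 4: (7, 5, -12)
  hex 5: (8, 5, -13)
  hex 6: (9, 5, -14)
  hex 7: (9, 6, -15)
  hex 8: (9, 7, -16)
  hex 9: (9, 8, -17)
  hex 10: (8, 9, -17)
  hex 11: (7, 10, -17)
  hex 12: (6, 11, -17)
  hex 13: (5, 11, -16)
  hex 14: (4, 11, -15)
  hex 15: (3, 11, -14)
  hex 16: (3, 10, -13)
  hex 17: (3, 9, -12)
Sorted: 18 hexes.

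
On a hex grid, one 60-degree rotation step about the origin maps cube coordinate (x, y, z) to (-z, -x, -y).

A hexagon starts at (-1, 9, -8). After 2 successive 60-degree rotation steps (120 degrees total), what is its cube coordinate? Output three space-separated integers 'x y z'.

Answer: 9 -8 -1

Derivation:
Start: (-1, 9, -8)
Step 1: (-1, 9, -8) -> (-(-8), -(-1), -(9)) = (8, 1, -9)
Step 2: (8, 1, -9) -> (-(-9), -(8), -(1)) = (9, -8, -1)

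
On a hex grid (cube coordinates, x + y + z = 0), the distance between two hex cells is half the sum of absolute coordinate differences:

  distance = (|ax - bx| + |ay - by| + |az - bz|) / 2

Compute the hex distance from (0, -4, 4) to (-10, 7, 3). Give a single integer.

Answer: 11

Derivation:
|ax - bx| = |0 - (-10)| = 10
|ay - by| = |-4 - 7| = 11
|az - bz| = |4 - 3| = 1
distance = (10 + 11 + 1) / 2 = 22 / 2 = 11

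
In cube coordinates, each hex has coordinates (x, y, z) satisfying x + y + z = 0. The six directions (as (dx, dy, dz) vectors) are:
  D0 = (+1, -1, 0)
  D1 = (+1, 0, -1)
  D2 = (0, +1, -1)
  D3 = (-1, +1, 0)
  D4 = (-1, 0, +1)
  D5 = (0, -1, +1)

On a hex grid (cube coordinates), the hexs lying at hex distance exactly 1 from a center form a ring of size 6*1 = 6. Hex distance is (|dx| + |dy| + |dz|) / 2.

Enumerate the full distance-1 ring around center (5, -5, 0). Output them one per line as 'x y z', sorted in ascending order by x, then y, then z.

Answer: 4 -5 1
4 -4 0
5 -6 1
5 -4 -1
6 -6 0
6 -5 -1

Derivation:
Walk ring at distance 1 from (5, -5, 0):
Start at center + D4*1 = (4, -5, 1)
  hex 0: (4, -5, 1)
  hex 1: (5, -6, 1)
  hex 2: (6, -6, 0)
  hex 3: (6, -5, -1)
  hex 4: (5, -4, -1)
  hex 5: (4, -4, 0)
Sorted: 6 hexes.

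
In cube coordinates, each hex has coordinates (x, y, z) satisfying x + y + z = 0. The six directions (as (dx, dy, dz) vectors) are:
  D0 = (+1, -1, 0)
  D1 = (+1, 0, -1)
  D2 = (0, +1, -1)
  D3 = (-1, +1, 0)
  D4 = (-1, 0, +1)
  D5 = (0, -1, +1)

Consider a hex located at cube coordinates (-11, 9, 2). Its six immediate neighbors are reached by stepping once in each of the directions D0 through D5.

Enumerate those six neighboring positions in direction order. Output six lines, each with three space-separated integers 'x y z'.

Center: (-11, 9, 2). Add each direction:
  D0: (-11, 9, 2) + (1, -1, 0) = (-10, 8, 2)
  D1: (-11, 9, 2) + (1, 0, -1) = (-10, 9, 1)
  D2: (-11, 9, 2) + (0, 1, -1) = (-11, 10, 1)
  D3: (-11, 9, 2) + (-1, 1, 0) = (-12, 10, 2)
  D4: (-11, 9, 2) + (-1, 0, 1) = (-12, 9, 3)
  D5: (-11, 9, 2) + (0, -1, 1) = (-11, 8, 3)

Answer: -10 8 2
-10 9 1
-11 10 1
-12 10 2
-12 9 3
-11 8 3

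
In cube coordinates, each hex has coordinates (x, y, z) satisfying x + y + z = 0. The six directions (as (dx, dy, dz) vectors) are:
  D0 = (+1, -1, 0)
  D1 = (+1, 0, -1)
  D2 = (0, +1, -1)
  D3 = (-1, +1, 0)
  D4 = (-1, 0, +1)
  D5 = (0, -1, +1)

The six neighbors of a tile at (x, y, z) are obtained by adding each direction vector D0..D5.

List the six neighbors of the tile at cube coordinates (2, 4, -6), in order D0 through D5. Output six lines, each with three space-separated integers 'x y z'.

Center: (2, 4, -6). Add each direction:
  D0: (2, 4, -6) + (1, -1, 0) = (3, 3, -6)
  D1: (2, 4, -6) + (1, 0, -1) = (3, 4, -7)
  D2: (2, 4, -6) + (0, 1, -1) = (2, 5, -7)
  D3: (2, 4, -6) + (-1, 1, 0) = (1, 5, -6)
  D4: (2, 4, -6) + (-1, 0, 1) = (1, 4, -5)
  D5: (2, 4, -6) + (0, -1, 1) = (2, 3, -5)

Answer: 3 3 -6
3 4 -7
2 5 -7
1 5 -6
1 4 -5
2 3 -5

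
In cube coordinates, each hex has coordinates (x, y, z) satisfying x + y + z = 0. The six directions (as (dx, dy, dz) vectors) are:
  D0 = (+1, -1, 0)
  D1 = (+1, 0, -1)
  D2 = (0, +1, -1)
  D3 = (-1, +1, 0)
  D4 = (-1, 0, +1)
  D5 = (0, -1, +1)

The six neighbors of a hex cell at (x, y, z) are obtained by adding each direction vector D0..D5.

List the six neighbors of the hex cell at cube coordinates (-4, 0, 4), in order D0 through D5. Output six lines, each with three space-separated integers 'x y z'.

Answer: -3 -1 4
-3 0 3
-4 1 3
-5 1 4
-5 0 5
-4 -1 5

Derivation:
Center: (-4, 0, 4). Add each direction:
  D0: (-4, 0, 4) + (1, -1, 0) = (-3, -1, 4)
  D1: (-4, 0, 4) + (1, 0, -1) = (-3, 0, 3)
  D2: (-4, 0, 4) + (0, 1, -1) = (-4, 1, 3)
  D3: (-4, 0, 4) + (-1, 1, 0) = (-5, 1, 4)
  D4: (-4, 0, 4) + (-1, 0, 1) = (-5, 0, 5)
  D5: (-4, 0, 4) + (0, -1, 1) = (-4, -1, 5)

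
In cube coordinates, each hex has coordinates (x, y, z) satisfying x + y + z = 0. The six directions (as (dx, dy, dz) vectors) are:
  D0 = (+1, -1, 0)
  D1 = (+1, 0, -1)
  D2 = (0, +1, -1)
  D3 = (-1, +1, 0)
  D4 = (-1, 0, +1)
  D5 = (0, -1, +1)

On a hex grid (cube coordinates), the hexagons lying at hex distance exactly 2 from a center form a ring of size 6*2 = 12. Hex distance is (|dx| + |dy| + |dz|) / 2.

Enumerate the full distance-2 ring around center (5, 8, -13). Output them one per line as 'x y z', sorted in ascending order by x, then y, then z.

Answer: 3 8 -11
3 9 -12
3 10 -13
4 7 -11
4 10 -14
5 6 -11
5 10 -15
6 6 -12
6 9 -15
7 6 -13
7 7 -14
7 8 -15

Derivation:
Walk ring at distance 2 from (5, 8, -13):
Start at center + D4*2 = (3, 8, -11)
  hex 0: (3, 8, -11)
  hex 1: (4, 7, -11)
  hex 2: (5, 6, -11)
  hex 3: (6, 6, -12)
  hex 4: (7, 6, -13)
  hex 5: (7, 7, -14)
  hex 6: (7, 8, -15)
  hex 7: (6, 9, -15)
  hex 8: (5, 10, -15)
  hex 9: (4, 10, -14)
  hex 10: (3, 10, -13)
  hex 11: (3, 9, -12)
Sorted: 12 hexes.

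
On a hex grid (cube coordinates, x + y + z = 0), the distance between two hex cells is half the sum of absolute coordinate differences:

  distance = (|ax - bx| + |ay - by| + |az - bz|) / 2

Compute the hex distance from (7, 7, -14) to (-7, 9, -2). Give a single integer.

|ax - bx| = |7 - (-7)| = 14
|ay - by| = |7 - 9| = 2
|az - bz| = |-14 - (-2)| = 12
distance = (14 + 2 + 12) / 2 = 28 / 2 = 14

Answer: 14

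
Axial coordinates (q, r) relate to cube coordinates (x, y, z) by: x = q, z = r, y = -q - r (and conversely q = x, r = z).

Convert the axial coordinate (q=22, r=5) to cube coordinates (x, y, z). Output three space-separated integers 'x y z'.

Answer: 22 -27 5

Derivation:
x = q = 22
z = r = 5
y = -x - z = -(22) - (5) = -27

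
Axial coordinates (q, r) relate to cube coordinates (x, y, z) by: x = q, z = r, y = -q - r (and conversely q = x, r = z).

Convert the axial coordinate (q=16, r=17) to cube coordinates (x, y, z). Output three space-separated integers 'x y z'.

x = q = 16
z = r = 17
y = -x - z = -(16) - (17) = -33

Answer: 16 -33 17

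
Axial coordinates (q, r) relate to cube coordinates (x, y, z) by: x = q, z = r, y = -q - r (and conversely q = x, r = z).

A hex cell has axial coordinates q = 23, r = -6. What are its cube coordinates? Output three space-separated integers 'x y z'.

Answer: 23 -17 -6

Derivation:
x = q = 23
z = r = -6
y = -x - z = -(23) - (-6) = -17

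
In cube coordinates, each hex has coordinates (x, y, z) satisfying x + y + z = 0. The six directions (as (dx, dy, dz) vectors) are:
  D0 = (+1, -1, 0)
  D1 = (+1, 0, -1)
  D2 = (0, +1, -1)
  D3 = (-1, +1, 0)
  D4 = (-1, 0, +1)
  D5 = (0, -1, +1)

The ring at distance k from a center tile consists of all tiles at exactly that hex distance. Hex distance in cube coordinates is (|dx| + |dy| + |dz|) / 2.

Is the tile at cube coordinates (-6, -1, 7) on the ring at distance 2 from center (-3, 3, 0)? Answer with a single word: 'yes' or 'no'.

Answer: no

Derivation:
|px - cx| = |-6 - (-3)| = 3
|py - cy| = |-1 - 3| = 4
|pz - cz| = |7 - 0| = 7
distance = (3+4+7)/2 = 14/2 = 7
radius = 2; distance != radius -> no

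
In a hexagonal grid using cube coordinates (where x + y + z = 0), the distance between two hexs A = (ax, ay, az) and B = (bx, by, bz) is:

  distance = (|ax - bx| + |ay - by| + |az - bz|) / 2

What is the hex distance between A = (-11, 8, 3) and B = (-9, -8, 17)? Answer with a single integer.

|ax - bx| = |-11 - (-9)| = 2
|ay - by| = |8 - (-8)| = 16
|az - bz| = |3 - 17| = 14
distance = (2 + 16 + 14) / 2 = 32 / 2 = 16

Answer: 16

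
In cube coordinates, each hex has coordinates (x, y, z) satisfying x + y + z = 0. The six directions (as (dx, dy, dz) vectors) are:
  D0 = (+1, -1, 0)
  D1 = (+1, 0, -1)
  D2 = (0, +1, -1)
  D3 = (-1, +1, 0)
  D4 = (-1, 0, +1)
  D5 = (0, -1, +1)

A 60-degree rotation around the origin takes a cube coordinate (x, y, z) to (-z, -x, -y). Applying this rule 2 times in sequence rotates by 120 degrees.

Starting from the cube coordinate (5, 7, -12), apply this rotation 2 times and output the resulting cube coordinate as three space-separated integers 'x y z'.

Start: (5, 7, -12)
Step 1: (5, 7, -12) -> (-(-12), -(5), -(7)) = (12, -5, -7)
Step 2: (12, -5, -7) -> (-(-7), -(12), -(-5)) = (7, -12, 5)

Answer: 7 -12 5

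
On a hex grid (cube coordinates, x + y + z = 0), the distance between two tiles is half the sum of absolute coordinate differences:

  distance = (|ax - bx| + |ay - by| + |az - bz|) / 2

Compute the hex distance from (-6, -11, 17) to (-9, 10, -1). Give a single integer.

|ax - bx| = |-6 - (-9)| = 3
|ay - by| = |-11 - 10| = 21
|az - bz| = |17 - (-1)| = 18
distance = (3 + 21 + 18) / 2 = 42 / 2 = 21

Answer: 21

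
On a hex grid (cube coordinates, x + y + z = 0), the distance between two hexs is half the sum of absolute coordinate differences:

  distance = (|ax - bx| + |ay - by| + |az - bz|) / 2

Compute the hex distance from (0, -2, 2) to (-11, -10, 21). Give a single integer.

Answer: 19

Derivation:
|ax - bx| = |0 - (-11)| = 11
|ay - by| = |-2 - (-10)| = 8
|az - bz| = |2 - 21| = 19
distance = (11 + 8 + 19) / 2 = 38 / 2 = 19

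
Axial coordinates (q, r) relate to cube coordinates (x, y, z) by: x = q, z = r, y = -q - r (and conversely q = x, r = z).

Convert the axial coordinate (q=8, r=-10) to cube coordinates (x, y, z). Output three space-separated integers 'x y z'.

Answer: 8 2 -10

Derivation:
x = q = 8
z = r = -10
y = -x - z = -(8) - (-10) = 2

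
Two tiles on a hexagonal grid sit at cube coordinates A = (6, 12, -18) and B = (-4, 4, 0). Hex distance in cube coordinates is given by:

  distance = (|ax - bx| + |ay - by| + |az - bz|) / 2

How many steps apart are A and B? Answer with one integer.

Answer: 18

Derivation:
|ax - bx| = |6 - (-4)| = 10
|ay - by| = |12 - 4| = 8
|az - bz| = |-18 - 0| = 18
distance = (10 + 8 + 18) / 2 = 36 / 2 = 18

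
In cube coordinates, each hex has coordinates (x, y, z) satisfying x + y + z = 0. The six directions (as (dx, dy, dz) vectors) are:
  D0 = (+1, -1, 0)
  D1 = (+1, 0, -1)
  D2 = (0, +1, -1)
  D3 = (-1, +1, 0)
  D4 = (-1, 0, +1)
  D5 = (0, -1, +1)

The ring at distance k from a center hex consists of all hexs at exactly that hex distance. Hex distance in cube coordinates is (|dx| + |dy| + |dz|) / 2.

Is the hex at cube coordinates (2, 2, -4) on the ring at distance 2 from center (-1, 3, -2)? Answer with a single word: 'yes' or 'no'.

Answer: no

Derivation:
|px - cx| = |2 - (-1)| = 3
|py - cy| = |2 - 3| = 1
|pz - cz| = |-4 - (-2)| = 2
distance = (3+1+2)/2 = 6/2 = 3
radius = 2; distance != radius -> no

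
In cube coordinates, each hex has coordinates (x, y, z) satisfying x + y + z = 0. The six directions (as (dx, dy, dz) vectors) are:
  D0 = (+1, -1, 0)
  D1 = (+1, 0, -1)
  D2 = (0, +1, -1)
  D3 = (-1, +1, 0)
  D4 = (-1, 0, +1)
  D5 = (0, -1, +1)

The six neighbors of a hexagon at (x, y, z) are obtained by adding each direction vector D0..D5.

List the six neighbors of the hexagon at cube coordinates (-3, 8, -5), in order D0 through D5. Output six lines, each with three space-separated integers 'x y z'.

Answer: -2 7 -5
-2 8 -6
-3 9 -6
-4 9 -5
-4 8 -4
-3 7 -4

Derivation:
Center: (-3, 8, -5). Add each direction:
  D0: (-3, 8, -5) + (1, -1, 0) = (-2, 7, -5)
  D1: (-3, 8, -5) + (1, 0, -1) = (-2, 8, -6)
  D2: (-3, 8, -5) + (0, 1, -1) = (-3, 9, -6)
  D3: (-3, 8, -5) + (-1, 1, 0) = (-4, 9, -5)
  D4: (-3, 8, -5) + (-1, 0, 1) = (-4, 8, -4)
  D5: (-3, 8, -5) + (0, -1, 1) = (-3, 7, -4)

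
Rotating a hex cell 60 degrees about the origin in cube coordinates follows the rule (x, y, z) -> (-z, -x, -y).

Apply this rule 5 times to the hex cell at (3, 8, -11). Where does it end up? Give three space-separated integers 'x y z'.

Start: (3, 8, -11)
Step 1: (3, 8, -11) -> (-(-11), -(3), -(8)) = (11, -3, -8)
Step 2: (11, -3, -8) -> (-(-8), -(11), -(-3)) = (8, -11, 3)
Step 3: (8, -11, 3) -> (-(3), -(8), -(-11)) = (-3, -8, 11)
Step 4: (-3, -8, 11) -> (-(11), -(-3), -(-8)) = (-11, 3, 8)
Step 5: (-11, 3, 8) -> (-(8), -(-11), -(3)) = (-8, 11, -3)

Answer: -8 11 -3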